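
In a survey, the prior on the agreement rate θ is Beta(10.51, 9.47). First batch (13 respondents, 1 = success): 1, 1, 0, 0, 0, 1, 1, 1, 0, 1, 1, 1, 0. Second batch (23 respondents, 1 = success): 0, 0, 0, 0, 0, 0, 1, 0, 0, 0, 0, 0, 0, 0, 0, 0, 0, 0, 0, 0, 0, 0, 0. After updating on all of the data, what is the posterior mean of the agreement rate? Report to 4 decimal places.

0.3485

The Beta prior is conjugate to a Binomial/Bernoulli likelihood; the update adds successes to α and failures to β.
After batch 1: Beta(10.51+8, 9.47+5) = Beta(18.51, 14.47).
After batch 2: Beta(18.51+1, 14.47+22) = Beta(19.51, 36.47).
Posterior mean = α/(α+β) = 19.51/55.98 = 0.3485.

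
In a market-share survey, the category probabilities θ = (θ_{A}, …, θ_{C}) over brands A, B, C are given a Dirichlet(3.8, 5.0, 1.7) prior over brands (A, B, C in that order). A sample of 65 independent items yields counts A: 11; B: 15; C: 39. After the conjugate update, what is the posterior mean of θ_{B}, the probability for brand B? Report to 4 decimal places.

0.2649

The Dirichlet prior is conjugate to the Multinomial likelihood: each posterior αⱼ = prior αⱼ + observed count nⱼ.
Posterior concentration: (14.8, 20.0, 40.7), total = 75.5.
E[θ_{B}|data] = α_{B}/Σα = 20.0/75.5 = 0.2649.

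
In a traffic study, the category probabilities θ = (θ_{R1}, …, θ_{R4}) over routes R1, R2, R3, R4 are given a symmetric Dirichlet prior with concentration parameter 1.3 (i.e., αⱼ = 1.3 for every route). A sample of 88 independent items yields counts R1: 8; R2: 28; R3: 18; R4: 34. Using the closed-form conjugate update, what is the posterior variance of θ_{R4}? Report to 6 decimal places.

0.002498

The Dirichlet prior is conjugate to the Multinomial likelihood: each posterior αⱼ = prior αⱼ + observed count nⱼ.
Posterior concentration: (9.3, 29.3, 19.3, 35.3), total = 93.2.
Var[θ_j] = α_j(Σα−α_j)/((Σα)²(Σα+1)) = 35.3·57.9/(93.2²·94.2) = 0.002498.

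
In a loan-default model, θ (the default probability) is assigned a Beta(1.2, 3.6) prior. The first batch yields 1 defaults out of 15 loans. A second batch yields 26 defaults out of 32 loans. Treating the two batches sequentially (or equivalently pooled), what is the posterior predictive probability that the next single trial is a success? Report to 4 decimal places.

The Beta prior is conjugate to a Binomial/Bernoulli likelihood; the update adds successes to α and failures to β.
After batch 1: Beta(1.2+1, 3.6+14) = Beta(2.2, 17.6).
After batch 2: Beta(2.2+26, 17.6+6) = Beta(28.2, 23.6).
For a single future Bernoulli trial, P(success | data) = α/(α+β) = 0.5444.

0.5444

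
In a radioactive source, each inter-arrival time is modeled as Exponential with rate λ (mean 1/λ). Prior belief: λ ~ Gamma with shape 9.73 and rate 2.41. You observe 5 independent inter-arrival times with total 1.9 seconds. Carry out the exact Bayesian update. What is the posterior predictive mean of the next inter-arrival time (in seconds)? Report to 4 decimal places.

0.3139

With a Gamma(shape α, rate β) prior on the exponential rate λ, the posterior after n observations with total T = Σxᵢ is Gamma(α+n, β+T).
Posterior: Gamma(9.73+5, 2.41+1.9) = Gamma(14.73, 4.31).
The predictive distribution for the next observation is Lomax; its mean is β/(α−1) = 4.31/13.73 = 0.3139.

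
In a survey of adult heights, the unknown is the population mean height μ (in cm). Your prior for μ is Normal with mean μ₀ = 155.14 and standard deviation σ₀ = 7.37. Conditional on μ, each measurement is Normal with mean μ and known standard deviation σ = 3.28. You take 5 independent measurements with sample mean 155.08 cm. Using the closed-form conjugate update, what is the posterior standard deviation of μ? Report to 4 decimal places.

1.4386

For Normal data with known variance σ², a Normal(μ₀, σ₀²) prior on μ is conjugate. Posterior precision = 1/σ₀² + n/σ²; posterior mean is the precision-weighted average of μ₀ and x̄.
σ₀² = 7.37² = 54.3169, σ² = 3.28² = 10.7584; σ² + n·σ₀² = 10.7584 + 5·54.3169 = 282.3429.
Posterior precision = 1/σ₀² + n/σ² = 1/54.3169 + 5/10.7584 = (σ² + n·σ₀²)/(σ₀²σ²) = 282.3429/(54.3169·10.7584); posterior variance σₙ² = σ₀²σ²/(σ² + n·σ₀²) = 54.3169·10.7584/282.3429 = 2.069692.
Posterior SD = √σₙ² = √(54.3169·10.7584/282.3429) = 1.4386.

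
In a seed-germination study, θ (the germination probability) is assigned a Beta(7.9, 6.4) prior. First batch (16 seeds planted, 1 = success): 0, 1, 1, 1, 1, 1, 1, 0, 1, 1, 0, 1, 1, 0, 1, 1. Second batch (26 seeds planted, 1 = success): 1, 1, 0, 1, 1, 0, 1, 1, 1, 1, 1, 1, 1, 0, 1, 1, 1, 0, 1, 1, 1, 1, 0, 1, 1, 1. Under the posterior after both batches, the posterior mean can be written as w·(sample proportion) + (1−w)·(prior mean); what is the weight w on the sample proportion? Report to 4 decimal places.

The Beta prior is conjugate to a Binomial/Bernoulli likelihood; the update adds successes to α and failures to β.
Total number of seeds planted: n = 16 + 26 = 42.
Posterior mean = (α₀+k)/(α₀+β₀+n) = [n/(α₀+β₀+n)]·(k/n) + [(α₀+β₀)/(α₀+β₀+n)]·α₀/(α₀+β₀), so only n and the prior enter the weight.
The weight on the data is w = n/(α₀+β₀+n) = 42/(7.9+6.4+42) = 42/56.3 = 0.7460.

0.7460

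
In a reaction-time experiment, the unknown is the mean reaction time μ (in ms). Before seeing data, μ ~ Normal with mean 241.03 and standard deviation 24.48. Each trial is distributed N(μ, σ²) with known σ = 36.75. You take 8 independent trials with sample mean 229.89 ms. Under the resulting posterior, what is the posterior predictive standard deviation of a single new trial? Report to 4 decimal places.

38.5004

For Normal data with known variance σ², a Normal(μ₀, σ₀²) prior on μ is conjugate. Posterior precision = 1/σ₀² + n/σ²; posterior mean is the precision-weighted average of μ₀ and x̄.
σ₀² = 24.48² = 599.2704, σ² = 36.75² = 1350.5625; σ² + n·σ₀² = 1350.5625 + 8·599.2704 = 6144.7257.
Posterior precision = 1/σ₀² + n/σ² = 1/599.2704 + 8/1350.5625 = (σ² + n·σ₀²)/(σ₀²σ²) = 6144.7257/(599.2704·1350.5625); posterior variance σₙ² = σ₀²σ²/(σ² + n·σ₀²) = 599.2704·1350.5625/6144.7257 = 131.714932.
Predictive variance for one new observation = σₙ² + σ² = 599.2704·1350.5625/6144.7257 + 1350.5625 = σ²·(σ₀² + 6144.7257)/6144.7257 = 1350.5625·6743.9961/6144.7257 = 1482.277432; SD = √(1350.5625·6743.9961/6144.7257) = 38.5004.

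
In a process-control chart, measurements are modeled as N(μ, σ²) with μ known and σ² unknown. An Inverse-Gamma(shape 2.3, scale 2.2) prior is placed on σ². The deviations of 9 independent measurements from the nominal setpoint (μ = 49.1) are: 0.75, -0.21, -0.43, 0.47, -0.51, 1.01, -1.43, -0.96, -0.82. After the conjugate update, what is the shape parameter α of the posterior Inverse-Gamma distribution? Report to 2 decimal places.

With known mean μ and an Inverse-Gamma(α, β) prior on σ², the Normal likelihood is conjugate: posterior is Inv-Gamma(α + n/2, β + Σ(xᵢ−μ)²/2).
Σ(xᵢ−μ)² = (0.75)² + (-0.21)² + (-0.43)² + (0.47)² + (-0.51)² + (1.01)² + (-1.43)² + (-0.96)² + (-0.82)² = 5.9315.
Posterior: Inv-Gamma(2.3 + 9/2, 2.2 + 5.9315/2) = Inv-Gamma(6.80, 5.16575).
Posterior α = 6.80.

6.80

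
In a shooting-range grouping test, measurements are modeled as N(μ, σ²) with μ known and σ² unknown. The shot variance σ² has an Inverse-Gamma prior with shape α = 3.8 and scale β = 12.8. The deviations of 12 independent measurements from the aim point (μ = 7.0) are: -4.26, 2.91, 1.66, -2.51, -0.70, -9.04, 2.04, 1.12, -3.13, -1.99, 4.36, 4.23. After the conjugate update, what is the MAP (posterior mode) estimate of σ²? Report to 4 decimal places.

9.2388

With known mean μ and an Inverse-Gamma(α, β) prior on σ², the Normal likelihood is conjugate: posterior is Inv-Gamma(α + n/2, β + Σ(xᵢ−μ)²/2).
Σ(xᵢ−μ)² = (-4.26)² + (2.91)² + (1.66)² + (-2.51)² + (-0.70)² + (-9.04)² + (2.04)² + (1.12)² + (-3.13)² + (-1.99)² + (4.36)² + (4.23)² = 173.9585.
Posterior: Inv-Gamma(3.8 + 12/2, 12.8 + 173.9585/2) = Inv-Gamma(9.80, 99.77925).
Mode = β/(α+1) = 99.77925/10.80 = 9.2388.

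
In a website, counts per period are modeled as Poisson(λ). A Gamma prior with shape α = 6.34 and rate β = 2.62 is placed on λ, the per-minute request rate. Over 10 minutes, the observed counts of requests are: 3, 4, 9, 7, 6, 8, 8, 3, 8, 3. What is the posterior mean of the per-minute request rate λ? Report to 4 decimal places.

With a Gamma(shape α, rate β) prior, the Poisson likelihood is conjugate: the posterior is Gamma(α + ΣXᵢ, β + n).
Sum of counts S = 59 over n = 10 minutes.
Posterior: Gamma(α+S, β+n) = Gamma(6.34+59, 2.62+10) = Gamma(65.34, 12.62).
Posterior mean = α/β = 65.34/12.62 = 5.1775.

5.1775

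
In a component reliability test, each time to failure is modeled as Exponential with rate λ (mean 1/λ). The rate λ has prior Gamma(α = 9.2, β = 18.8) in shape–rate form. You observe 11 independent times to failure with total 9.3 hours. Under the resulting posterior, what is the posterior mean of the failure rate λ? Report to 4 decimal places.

With a Gamma(shape α, rate β) prior on the exponential rate λ, the posterior after n observations with total T = Σxᵢ is Gamma(α+n, β+T).
Posterior: Gamma(9.2+11, 18.8+9.3) = Gamma(20.2, 28.1).
Posterior mean of λ = α/β = 20.2/28.1 = 0.7189.

0.7189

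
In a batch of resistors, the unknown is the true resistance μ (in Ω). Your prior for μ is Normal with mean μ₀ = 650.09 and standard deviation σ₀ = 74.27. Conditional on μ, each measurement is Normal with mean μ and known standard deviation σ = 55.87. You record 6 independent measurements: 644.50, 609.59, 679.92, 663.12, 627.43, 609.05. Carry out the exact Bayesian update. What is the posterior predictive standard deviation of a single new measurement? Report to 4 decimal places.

For Normal data with known variance σ², a Normal(μ₀, σ₀²) prior on μ is conjugate. Posterior precision = 1/σ₀² + n/σ²; posterior mean is the precision-weighted average of μ₀ and x̄.
σ₀² = 74.27² = 5516.0329, σ² = 55.87² = 3121.4569; σ² + n·σ₀² = 3121.4569 + 6·5516.0329 = 36217.6543.
Posterior precision = 1/σ₀² + n/σ² = 1/5516.0329 + 6/3121.4569 = (σ² + n·σ₀²)/(σ₀²σ²) = 36217.6543/(5516.0329·3121.4569); posterior variance σₙ² = σ₀²σ²/(σ² + n·σ₀²) = 5516.0329·3121.4569/36217.6543 = 475.405138.
Predictive variance for one new observation = σₙ² + σ² = 5516.0329·3121.4569/36217.6543 + 3121.4569 = σ²·(σ₀² + 36217.6543)/36217.6543 = 3121.4569·41733.6872/36217.6543 = 3596.862038; SD = √(3121.4569·41733.6872/36217.6543) = 59.9738.

59.9738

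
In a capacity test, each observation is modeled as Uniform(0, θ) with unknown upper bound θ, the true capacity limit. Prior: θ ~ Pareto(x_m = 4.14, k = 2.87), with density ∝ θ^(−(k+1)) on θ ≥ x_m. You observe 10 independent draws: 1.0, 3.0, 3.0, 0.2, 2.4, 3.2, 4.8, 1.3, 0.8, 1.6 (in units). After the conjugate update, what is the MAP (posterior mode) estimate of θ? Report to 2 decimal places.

A Pareto(scale x_m, shape k) prior on the upper bound θ of Uniform(0, θ) is conjugate: posterior is Pareto(max(x_m, max xᵢ), k + n).
Sample maximum = 4.8; prior scale x_m = 4.14 → posterior scale = max = 4.80.
Posterior shape = 2.87 + 10 = 12.87.
The Pareto density is decreasing on [x_m, ∞), so the mode is x_m = 4.80.

4.80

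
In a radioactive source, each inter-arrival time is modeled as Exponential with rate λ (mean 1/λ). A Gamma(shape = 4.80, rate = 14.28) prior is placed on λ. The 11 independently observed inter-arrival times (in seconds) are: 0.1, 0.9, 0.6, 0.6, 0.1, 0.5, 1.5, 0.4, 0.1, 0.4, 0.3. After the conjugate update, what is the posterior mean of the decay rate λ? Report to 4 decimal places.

0.7988

With a Gamma(shape α, rate β) prior on the exponential rate λ, the posterior after n observations with total T = Σxᵢ is Gamma(α+n, β+T).
Sum of observations T = 5.5 seconds; n = 11.
Posterior: Gamma(4.80+11, 14.28+5.5) = Gamma(15.80, 19.78).
Posterior mean of λ = α/β = 15.80/19.78 = 0.7988.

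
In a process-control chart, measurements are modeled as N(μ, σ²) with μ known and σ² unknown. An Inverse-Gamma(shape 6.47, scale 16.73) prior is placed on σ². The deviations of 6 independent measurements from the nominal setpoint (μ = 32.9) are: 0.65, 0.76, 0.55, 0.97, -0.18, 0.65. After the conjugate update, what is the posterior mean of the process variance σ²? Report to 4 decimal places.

2.1345

With known mean μ and an Inverse-Gamma(α, β) prior on σ², the Normal likelihood is conjugate: posterior is Inv-Gamma(α + n/2, β + Σ(xᵢ−μ)²/2).
Σ(xᵢ−μ)² = (0.65)² + (0.76)² + (0.55)² + (0.97)² + (-0.18)² + (0.65)² = 2.6984.
Posterior: Inv-Gamma(6.47 + 6/2, 16.73 + 2.6984/2) = Inv-Gamma(9.47, 18.07920).
E[σ²|data] = β/(α−1) = 18.07920/8.47 = 2.1345.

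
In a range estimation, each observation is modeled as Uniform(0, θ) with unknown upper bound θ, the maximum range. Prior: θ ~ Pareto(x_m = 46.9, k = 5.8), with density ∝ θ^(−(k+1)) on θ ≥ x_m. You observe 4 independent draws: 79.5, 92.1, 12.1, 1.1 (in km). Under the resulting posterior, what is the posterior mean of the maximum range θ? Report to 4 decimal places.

A Pareto(scale x_m, shape k) prior on the upper bound θ of Uniform(0, θ) is conjugate: posterior is Pareto(max(x_m, max xᵢ), k + n).
Sample maximum = 92.1; prior scale x_m = 46.9 → posterior scale = max = 92.1.
Posterior shape = 5.8 + 4 = 9.8.
E[θ|data] = k·x_m/(k−1) = 9.8·92.1/8.8 = 102.5659.

102.5659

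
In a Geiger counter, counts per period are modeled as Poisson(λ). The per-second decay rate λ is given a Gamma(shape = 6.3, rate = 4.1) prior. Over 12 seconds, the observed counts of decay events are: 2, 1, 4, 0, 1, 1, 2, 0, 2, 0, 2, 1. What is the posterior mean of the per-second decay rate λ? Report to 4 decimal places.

1.3851

With a Gamma(shape α, rate β) prior, the Poisson likelihood is conjugate: the posterior is Gamma(α + ΣXᵢ, β + n).
Sum of counts S = 16 over n = 12 seconds.
Posterior: Gamma(α+S, β+n) = Gamma(6.3+16, 4.1+12) = Gamma(22.3, 16.1).
Posterior mean = α/β = 22.3/16.1 = 1.3851.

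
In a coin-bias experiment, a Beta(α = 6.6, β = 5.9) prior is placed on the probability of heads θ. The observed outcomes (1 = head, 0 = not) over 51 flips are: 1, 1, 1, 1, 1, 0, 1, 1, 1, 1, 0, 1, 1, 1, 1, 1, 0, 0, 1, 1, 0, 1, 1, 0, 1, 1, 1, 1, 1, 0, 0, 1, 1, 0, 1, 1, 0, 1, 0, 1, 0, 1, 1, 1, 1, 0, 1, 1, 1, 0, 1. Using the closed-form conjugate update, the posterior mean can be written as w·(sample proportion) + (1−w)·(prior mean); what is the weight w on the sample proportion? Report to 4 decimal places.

The Beta prior is conjugate to a Binomial/Bernoulli likelihood; the update adds successes to α and failures to β.
Posterior mean = (α₀+k)/(α₀+β₀+n) = [n/(α₀+β₀+n)]·(k/n) + [(α₀+β₀)/(α₀+β₀+n)]·α₀/(α₀+β₀), so only n and the prior enter the weight.
The weight on the data is w = n/(α₀+β₀+n) = 51/(6.6+5.9+51) = 51/63.5 = 0.8031.

0.8031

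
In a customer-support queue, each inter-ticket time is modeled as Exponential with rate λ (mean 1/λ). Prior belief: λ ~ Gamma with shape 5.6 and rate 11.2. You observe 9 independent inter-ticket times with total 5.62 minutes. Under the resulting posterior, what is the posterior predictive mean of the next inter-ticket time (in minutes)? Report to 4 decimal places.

With a Gamma(shape α, rate β) prior on the exponential rate λ, the posterior after n observations with total T = Σxᵢ is Gamma(α+n, β+T).
Posterior: Gamma(5.6+9, 11.2+5.62) = Gamma(14.6, 16.82).
The predictive distribution for the next observation is Lomax; its mean is β/(α−1) = 16.82/13.6 = 1.2368.

1.2368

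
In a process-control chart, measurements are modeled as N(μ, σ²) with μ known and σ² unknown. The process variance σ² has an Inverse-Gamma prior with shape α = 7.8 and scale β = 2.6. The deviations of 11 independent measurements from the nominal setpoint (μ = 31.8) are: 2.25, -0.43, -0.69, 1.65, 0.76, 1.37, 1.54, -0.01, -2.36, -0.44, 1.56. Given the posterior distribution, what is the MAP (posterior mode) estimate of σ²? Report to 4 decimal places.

With known mean μ and an Inverse-Gamma(α, β) prior on σ², the Normal likelihood is conjugate: posterior is Inv-Gamma(α + n/2, β + Σ(xᵢ−μ)²/2).
Σ(xᵢ−μ)² = (2.25)² + (-0.43)² + (-0.69)² + (1.65)² + (0.76)² + (1.37)² + (1.54)² + (-0.01)² + (-2.36)² + (-0.44)² + (1.56)² = 21.4690.
Posterior: Inv-Gamma(7.8 + 11/2, 2.6 + 21.4690/2) = Inv-Gamma(13.30, 13.33450).
Mode = β/(α+1) = 13.33450/14.30 = 0.9325.

0.9325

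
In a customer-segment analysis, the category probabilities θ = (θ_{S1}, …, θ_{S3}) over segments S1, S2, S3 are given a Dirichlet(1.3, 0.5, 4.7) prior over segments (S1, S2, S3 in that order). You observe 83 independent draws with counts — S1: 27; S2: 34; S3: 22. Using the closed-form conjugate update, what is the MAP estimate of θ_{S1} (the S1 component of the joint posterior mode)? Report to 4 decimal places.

The Dirichlet prior is conjugate to the Multinomial likelihood: each posterior αⱼ = prior αⱼ + observed count nⱼ.
Posterior concentration: (28.3, 34.5, 26.7), total = 89.5.
Joint mode component: (α_{S1}−1)/(Σα−K) = 27.3/86.5 = 0.3156.

0.3156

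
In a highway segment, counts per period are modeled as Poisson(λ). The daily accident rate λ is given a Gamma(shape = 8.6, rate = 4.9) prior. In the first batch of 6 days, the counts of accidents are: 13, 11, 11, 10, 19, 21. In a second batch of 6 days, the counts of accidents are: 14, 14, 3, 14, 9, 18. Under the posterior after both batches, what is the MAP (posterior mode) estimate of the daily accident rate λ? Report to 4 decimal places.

With a Gamma(shape α, rate β) prior, the Poisson likelihood is conjugate: the posterior is Gamma(α + ΣXᵢ, β + n).
Batch 1: sum of counts S = 85 over n = 6 days.
After batch 1: Gamma(α+S, β+n) = Gamma(8.6+85, 4.9+6) = Gamma(93.6, 10.9).
Batch 2: sum of counts S = 72 over n = 6 days.
After batch 2: Gamma(α+S, β+n) = Gamma(93.6+72, 10.9+6) = Gamma(165.6, 16.9).
Mode of Gamma(α,β) for α≥1 is (α−1)/β = 164.6/16.9 = 9.7396.

9.7396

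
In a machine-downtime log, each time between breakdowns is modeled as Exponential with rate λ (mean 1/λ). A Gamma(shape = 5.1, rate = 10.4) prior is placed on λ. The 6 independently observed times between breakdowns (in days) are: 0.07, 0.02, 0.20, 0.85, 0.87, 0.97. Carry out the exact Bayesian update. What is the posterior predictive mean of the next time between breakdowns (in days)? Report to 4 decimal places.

With a Gamma(shape α, rate β) prior on the exponential rate λ, the posterior after n observations with total T = Σxᵢ is Gamma(α+n, β+T).
Sum of observations T = 2.98 days; n = 6.
Posterior: Gamma(5.1+6, 10.4+2.98) = Gamma(11.1, 13.38).
The predictive distribution for the next observation is Lomax; its mean is β/(α−1) = 13.38/10.1 = 1.3248.

1.3248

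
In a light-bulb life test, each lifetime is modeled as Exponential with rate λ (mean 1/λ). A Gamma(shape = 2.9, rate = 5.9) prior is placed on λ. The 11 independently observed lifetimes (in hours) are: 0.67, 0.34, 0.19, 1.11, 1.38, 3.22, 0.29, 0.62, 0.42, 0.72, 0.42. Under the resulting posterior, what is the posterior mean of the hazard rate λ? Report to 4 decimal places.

With a Gamma(shape α, rate β) prior on the exponential rate λ, the posterior after n observations with total T = Σxᵢ is Gamma(α+n, β+T).
Sum of observations T = 9.38 hours; n = 11.
Posterior: Gamma(2.9+11, 5.9+9.38) = Gamma(13.9, 15.28).
Posterior mean of λ = α/β = 13.9/15.28 = 0.9097.

0.9097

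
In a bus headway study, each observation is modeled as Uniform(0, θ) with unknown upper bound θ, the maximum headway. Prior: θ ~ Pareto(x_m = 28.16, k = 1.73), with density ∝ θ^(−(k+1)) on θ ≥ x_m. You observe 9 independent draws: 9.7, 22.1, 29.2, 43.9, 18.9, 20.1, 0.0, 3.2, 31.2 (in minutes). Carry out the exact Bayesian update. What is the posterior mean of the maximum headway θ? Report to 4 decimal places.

A Pareto(scale x_m, shape k) prior on the upper bound θ of Uniform(0, θ) is conjugate: posterior is Pareto(max(x_m, max xᵢ), k + n).
Sample maximum = 43.9; prior scale x_m = 28.16 → posterior scale = max = 43.90.
Posterior shape = 1.73 + 9 = 10.73.
E[θ|data] = k·x_m/(k−1) = 10.73·43.90/9.73 = 48.4118.

48.4118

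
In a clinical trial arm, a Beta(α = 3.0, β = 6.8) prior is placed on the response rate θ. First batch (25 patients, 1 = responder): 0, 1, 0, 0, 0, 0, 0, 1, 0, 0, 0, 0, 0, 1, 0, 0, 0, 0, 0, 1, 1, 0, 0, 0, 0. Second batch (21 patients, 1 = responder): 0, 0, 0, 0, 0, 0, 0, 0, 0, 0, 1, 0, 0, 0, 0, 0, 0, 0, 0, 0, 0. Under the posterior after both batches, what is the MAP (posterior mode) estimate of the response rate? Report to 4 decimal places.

The Beta prior is conjugate to a Binomial/Bernoulli likelihood; the update adds successes to α and failures to β.
After batch 1: Beta(3.0+5, 6.8+20) = Beta(8.0, 26.8).
After batch 2: Beta(8.0+1, 26.8+20) = Beta(9.0, 46.8).
Mode of Beta(a,b) for a,b>1 is (a−1)/(a+b−2) = 8.0/53.8 = 0.1487.

0.1487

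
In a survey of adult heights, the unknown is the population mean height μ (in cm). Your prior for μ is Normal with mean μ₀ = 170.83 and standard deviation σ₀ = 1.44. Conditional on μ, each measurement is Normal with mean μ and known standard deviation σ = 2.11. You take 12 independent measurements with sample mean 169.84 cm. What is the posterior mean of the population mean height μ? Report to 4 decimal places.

For Normal data with known variance σ², a Normal(μ₀, σ₀²) prior on μ is conjugate. Posterior precision = 1/σ₀² + n/σ²; posterior mean is the precision-weighted average of μ₀ and x̄.
n·x̄ = 12·169.84 = 2038.08.
σ₀² = 1.44² = 2.0736, σ² = 2.11² = 4.4521; σ² + n·σ₀² = 4.4521 + 12·2.0736 = 29.3353.
Posterior mean = (μ₀/σ₀² + n·x̄/σ²)/(1/σ₀² + n/σ²) = (σ²·μ₀ + σ₀²·n·x̄)/(σ² + n·σ₀²) = (4.4521·170.83 + 2.0736·2038.08)/29.3353 = 4986.714931/29.3353 = 169.9902.

169.9902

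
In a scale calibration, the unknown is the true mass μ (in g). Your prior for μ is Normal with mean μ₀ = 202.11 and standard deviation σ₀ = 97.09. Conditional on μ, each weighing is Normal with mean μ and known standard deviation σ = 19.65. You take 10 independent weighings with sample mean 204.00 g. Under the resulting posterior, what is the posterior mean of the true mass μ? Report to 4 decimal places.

For Normal data with known variance σ², a Normal(μ₀, σ₀²) prior on μ is conjugate. Posterior precision = 1/σ₀² + n/σ²; posterior mean is the precision-weighted average of μ₀ and x̄.
n·x̄ = 10·204.00 = 2040.
σ₀² = 97.09² = 9426.4681, σ² = 19.65² = 386.1225; σ² + n·σ₀² = 386.1225 + 10·9426.4681 = 94650.8035.
Posterior mean = (μ₀/σ₀² + n·x̄/σ²)/(1/σ₀² + n/σ²) = (σ²·μ₀ + σ₀²·n·x̄)/(σ² + n·σ₀²) = (386.1225·202.11 + 9426.4681·2040)/94650.8035 = 19308034.142475/94650.8035 = 203.9923.

203.9923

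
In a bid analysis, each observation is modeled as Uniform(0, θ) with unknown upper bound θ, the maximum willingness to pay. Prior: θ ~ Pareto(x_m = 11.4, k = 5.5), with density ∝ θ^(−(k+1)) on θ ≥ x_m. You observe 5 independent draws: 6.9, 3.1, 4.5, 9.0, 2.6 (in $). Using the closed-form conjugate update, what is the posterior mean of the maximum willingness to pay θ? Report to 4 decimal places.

A Pareto(scale x_m, shape k) prior on the upper bound θ of Uniform(0, θ) is conjugate: posterior is Pareto(max(x_m, max xᵢ), k + n).
Sample maximum = 9.0; prior scale x_m = 11.4 → posterior scale = max = 11.4.
Posterior shape = 5.5 + 5 = 10.5.
E[θ|data] = k·x_m/(k−1) = 10.5·11.4/9.5 = 12.6000.

12.6000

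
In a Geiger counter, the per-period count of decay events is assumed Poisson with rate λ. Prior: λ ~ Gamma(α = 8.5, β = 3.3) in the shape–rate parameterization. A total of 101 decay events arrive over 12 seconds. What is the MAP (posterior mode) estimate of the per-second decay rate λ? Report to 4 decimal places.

With a Gamma(shape α, rate β) prior, the Poisson likelihood is conjugate: the posterior is Gamma(α + ΣXᵢ, β + n).
Posterior: Gamma(α+S, β+n) = Gamma(8.5+101, 3.3+12) = Gamma(109.5, 15.3).
Mode of Gamma(α,β) for α≥1 is (α−1)/β = 108.5/15.3 = 7.0915.

7.0915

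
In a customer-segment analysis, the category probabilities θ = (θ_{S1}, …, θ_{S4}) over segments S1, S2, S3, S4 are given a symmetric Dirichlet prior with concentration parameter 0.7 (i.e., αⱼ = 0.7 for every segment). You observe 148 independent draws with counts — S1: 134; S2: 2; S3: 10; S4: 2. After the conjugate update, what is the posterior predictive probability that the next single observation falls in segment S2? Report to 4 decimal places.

0.0179

The Dirichlet prior is conjugate to the Multinomial likelihood: each posterior αⱼ = prior αⱼ + observed count nⱼ.
Posterior concentration: (134.7, 2.7, 10.7, 2.7), total = 150.8.
P(next = S2 | data) = α_{S2}/Σα = 0.0179.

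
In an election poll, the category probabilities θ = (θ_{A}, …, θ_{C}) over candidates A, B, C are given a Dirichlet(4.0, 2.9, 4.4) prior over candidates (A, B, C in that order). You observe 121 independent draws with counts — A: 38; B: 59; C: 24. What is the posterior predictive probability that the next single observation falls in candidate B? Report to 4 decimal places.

0.4679

The Dirichlet prior is conjugate to the Multinomial likelihood: each posterior αⱼ = prior αⱼ + observed count nⱼ.
Posterior concentration: (42.0, 61.9, 28.4), total = 132.3.
P(next = B | data) = α_{B}/Σα = 0.4679.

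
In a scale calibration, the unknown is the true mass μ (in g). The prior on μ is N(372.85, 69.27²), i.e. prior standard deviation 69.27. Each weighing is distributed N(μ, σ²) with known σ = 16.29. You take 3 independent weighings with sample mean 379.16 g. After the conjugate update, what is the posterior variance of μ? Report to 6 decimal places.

86.853600

For Normal data with known variance σ², a Normal(μ₀, σ₀²) prior on μ is conjugate. Posterior precision = 1/σ₀² + n/σ²; posterior mean is the precision-weighted average of μ₀ and x̄.
σ₀² = 69.27² = 4798.3329, σ² = 16.29² = 265.3641; σ² + n·σ₀² = 265.3641 + 3·4798.3329 = 14660.3628.
Posterior precision = 1/σ₀² + n/σ² = 1/4798.3329 + 3/265.3641 = (σ² + n·σ₀²)/(σ₀²σ²) = 14660.3628/(4798.3329·265.3641); posterior variance σₙ² = σ₀²σ²/(σ² + n·σ₀²) = 4798.3329·265.3641/14660.3628 = 86.853600.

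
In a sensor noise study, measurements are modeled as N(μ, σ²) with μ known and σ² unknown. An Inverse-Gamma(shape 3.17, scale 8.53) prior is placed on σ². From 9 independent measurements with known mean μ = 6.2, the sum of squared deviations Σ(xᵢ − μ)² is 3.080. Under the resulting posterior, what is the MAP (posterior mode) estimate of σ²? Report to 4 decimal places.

1.1615

With known mean μ and an Inverse-Gamma(α, β) prior on σ², the Normal likelihood is conjugate: posterior is Inv-Gamma(α + n/2, β + Σ(xᵢ−μ)²/2).
Posterior: Inv-Gamma(3.17 + 9/2, 8.53 + 3.080/2) = Inv-Gamma(7.67, 10.0700).
Mode = β/(α+1) = 10.0700/8.67 = 1.1615.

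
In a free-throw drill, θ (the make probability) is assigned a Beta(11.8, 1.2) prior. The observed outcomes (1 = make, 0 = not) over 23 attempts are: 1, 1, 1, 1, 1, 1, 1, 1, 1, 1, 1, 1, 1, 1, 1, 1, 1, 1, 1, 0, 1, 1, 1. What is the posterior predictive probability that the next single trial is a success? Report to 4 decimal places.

0.9389

The Beta prior is conjugate to a Binomial/Bernoulli likelihood; the update adds successes to α and failures to β.
Posterior: Beta(α+k, β+n−k) = Beta(11.8+22, 1.2+1) = Beta(33.8, 2.2).
For a single future Bernoulli trial, P(success | data) = α/(α+β) = 0.9389.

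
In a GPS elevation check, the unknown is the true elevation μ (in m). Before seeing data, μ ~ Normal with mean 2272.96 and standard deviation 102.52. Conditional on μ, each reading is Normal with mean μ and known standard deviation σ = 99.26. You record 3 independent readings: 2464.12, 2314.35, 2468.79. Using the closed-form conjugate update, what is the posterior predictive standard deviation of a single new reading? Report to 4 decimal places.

For Normal data with known variance σ², a Normal(μ₀, σ₀²) prior on μ is conjugate. Posterior precision = 1/σ₀² + n/σ²; posterior mean is the precision-weighted average of μ₀ and x̄.
σ₀² = 102.52² = 10510.3504, σ² = 99.26² = 9852.5476; σ² + n·σ₀² = 9852.5476 + 3·10510.3504 = 41383.5988.
Posterior precision = 1/σ₀² + n/σ² = 1/10510.3504 + 3/9852.5476 = (σ² + n·σ₀²)/(σ₀²σ²) = 41383.5988/(10510.3504·9852.5476); posterior variance σₙ² = σ₀²σ²/(σ² + n·σ₀²) = 10510.3504·9852.5476/41383.5988 = 2502.289086.
Predictive variance for one new observation = σₙ² + σ² = 10510.3504·9852.5476/41383.5988 + 9852.5476 = σ²·(σ₀² + 41383.5988)/41383.5988 = 9852.5476·51893.9492/41383.5988 = 12354.836686; SD = √(9852.5476·51893.9492/41383.5988) = 111.1523.

111.1523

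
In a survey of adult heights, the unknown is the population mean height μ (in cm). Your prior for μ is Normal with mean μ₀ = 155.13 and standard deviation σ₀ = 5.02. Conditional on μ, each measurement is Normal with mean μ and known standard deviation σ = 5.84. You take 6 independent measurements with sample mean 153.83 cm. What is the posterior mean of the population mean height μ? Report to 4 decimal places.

154.0693

For Normal data with known variance σ², a Normal(μ₀, σ₀²) prior on μ is conjugate. Posterior precision = 1/σ₀² + n/σ²; posterior mean is the precision-weighted average of μ₀ and x̄.
n·x̄ = 6·153.83 = 922.98.
σ₀² = 5.02² = 25.2004, σ² = 5.84² = 34.1056; σ² + n·σ₀² = 34.1056 + 6·25.2004 = 185.308.
Posterior mean = (μ₀/σ₀² + n·x̄/σ²)/(1/σ₀² + n/σ²) = (σ²·μ₀ + σ₀²·n·x̄)/(σ² + n·σ₀²) = (34.1056·155.13 + 25.2004·922.98)/185.308 = 28550.26692/185.308 = 154.0693.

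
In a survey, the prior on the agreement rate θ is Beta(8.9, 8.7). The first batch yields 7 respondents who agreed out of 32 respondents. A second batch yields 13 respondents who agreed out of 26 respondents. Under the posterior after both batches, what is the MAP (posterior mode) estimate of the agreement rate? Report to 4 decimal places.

The Beta prior is conjugate to a Binomial/Bernoulli likelihood; the update adds successes to α and failures to β.
After batch 1: Beta(8.9+7, 8.7+25) = Beta(15.9, 33.7).
After batch 2: Beta(15.9+13, 33.7+13) = Beta(28.9, 46.7).
Mode of Beta(a,b) for a,b>1 is (a−1)/(a+b−2) = 27.9/73.6 = 0.3791.

0.3791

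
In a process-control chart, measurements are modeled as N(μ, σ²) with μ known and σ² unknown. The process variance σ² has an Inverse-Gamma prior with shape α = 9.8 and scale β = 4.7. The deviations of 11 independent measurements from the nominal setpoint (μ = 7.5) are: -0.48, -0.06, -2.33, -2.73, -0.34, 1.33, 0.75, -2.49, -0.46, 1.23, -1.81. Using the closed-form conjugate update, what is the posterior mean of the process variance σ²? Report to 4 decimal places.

1.2645

With known mean μ and an Inverse-Gamma(α, β) prior on σ², the Normal likelihood is conjugate: posterior is Inv-Gamma(α + n/2, β + Σ(xᵢ−μ)²/2).
Σ(xᵢ−μ)² = (-0.48)² + (-0.06)² + (-2.33)² + (-2.73)² + (-0.34)² + (1.33)² + (0.75)² + (-2.49)² + (-0.46)² + (1.23)² + (-1.81)² = 26.7635.
Posterior: Inv-Gamma(9.8 + 11/2, 4.7 + 26.7635/2) = Inv-Gamma(15.30, 18.08175).
E[σ²|data] = β/(α−1) = 18.08175/14.30 = 1.2645.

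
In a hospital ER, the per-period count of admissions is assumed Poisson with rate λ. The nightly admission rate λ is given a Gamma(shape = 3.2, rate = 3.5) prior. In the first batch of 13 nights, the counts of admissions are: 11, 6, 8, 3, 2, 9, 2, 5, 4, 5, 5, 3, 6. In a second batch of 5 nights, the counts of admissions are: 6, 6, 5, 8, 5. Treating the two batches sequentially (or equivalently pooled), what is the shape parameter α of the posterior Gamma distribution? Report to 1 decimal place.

With a Gamma(shape α, rate β) prior, the Poisson likelihood is conjugate: the posterior is Gamma(α + ΣXᵢ, β + n).
Batch 1: sum of counts S = 69 over n = 13 nights.
After batch 1: Gamma(α+S, β+n) = Gamma(3.2+69, 3.5+13) = Gamma(72.2, 16.5).
Batch 2: sum of counts S = 30 over n = 5 nights.
After batch 2: Gamma(α+S, β+n) = Gamma(72.2+30, 16.5+5) = Gamma(102.2, 21.5).
Posterior α = 102.2.

102.2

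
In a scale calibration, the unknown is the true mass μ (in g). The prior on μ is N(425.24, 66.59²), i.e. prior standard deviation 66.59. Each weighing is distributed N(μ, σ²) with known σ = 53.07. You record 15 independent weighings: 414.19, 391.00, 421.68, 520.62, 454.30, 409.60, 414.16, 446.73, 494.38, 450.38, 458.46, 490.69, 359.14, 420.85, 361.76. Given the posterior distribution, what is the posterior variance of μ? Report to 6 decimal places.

180.134114

For Normal data with known variance σ², a Normal(μ₀, σ₀²) prior on μ is conjugate. Posterior precision = 1/σ₀² + n/σ²; posterior mean is the precision-weighted average of μ₀ and x̄.
σ₀² = 66.59² = 4434.2281, σ² = 53.07² = 2816.4249; σ² + n·σ₀² = 2816.4249 + 15·4434.2281 = 69329.8464.
Posterior precision = 1/σ₀² + n/σ² = 1/4434.2281 + 15/2816.4249 = (σ² + n·σ₀²)/(σ₀²σ²) = 69329.8464/(4434.2281·2816.4249); posterior variance σₙ² = σ₀²σ²/(σ² + n·σ₀²) = 4434.2281·2816.4249/69329.8464 = 180.134114.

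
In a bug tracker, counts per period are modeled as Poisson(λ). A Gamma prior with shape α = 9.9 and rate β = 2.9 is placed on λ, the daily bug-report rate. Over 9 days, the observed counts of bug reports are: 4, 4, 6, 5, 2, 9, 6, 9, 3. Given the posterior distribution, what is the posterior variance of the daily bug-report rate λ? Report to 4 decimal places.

With a Gamma(shape α, rate β) prior, the Poisson likelihood is conjugate: the posterior is Gamma(α + ΣXᵢ, β + n).
Sum of counts S = 48 over n = 9 days.
Posterior: Gamma(α+S, β+n) = Gamma(9.9+48, 2.9+9) = Gamma(57.9, 11.9).
Var = α/β² = 57.9/11.9² = 0.4089.

0.4089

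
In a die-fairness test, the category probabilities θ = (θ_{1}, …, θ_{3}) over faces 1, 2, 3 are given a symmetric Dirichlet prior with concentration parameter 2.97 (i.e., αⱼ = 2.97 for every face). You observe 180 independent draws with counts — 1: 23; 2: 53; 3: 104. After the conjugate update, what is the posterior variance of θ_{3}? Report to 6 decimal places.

The Dirichlet prior is conjugate to the Multinomial likelihood: each posterior αⱼ = prior αⱼ + observed count nⱼ.
Posterior concentration: (25.97, 55.97, 106.97), total = 188.91.
Var[θ_j] = α_j(Σα−α_j)/((Σα)²(Σα+1)) = 106.97·81.94/(188.91²·189.91) = 0.001293.

0.001293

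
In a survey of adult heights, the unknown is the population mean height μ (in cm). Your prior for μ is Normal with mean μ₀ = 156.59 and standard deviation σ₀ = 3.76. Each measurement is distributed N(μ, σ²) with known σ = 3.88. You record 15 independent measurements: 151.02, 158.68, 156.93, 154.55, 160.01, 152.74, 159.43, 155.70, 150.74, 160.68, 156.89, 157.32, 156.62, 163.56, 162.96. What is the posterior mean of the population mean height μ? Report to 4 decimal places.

For Normal data with known variance σ², a Normal(μ₀, σ₀²) prior on μ is conjugate. Posterior precision = 1/σ₀² + n/σ²; posterior mean is the precision-weighted average of μ₀ and x̄.
Σxᵢ = 151.02 + 158.68 + 156.93 + 154.55 + 160.01 + 152.74 + 159.43 + 155.70 + 150.74 + 160.68 + 156.89 + 157.32 + 156.62 + 163.56 + 162.96 = 2357.83, so n·x̄ = 2357.83.
σ₀² = 3.76² = 14.1376, σ² = 3.88² = 15.0544; σ² + n·σ₀² = 15.0544 + 15·14.1376 = 227.1184.
Posterior mean = (μ₀/σ₀² + n·x̄/σ²)/(1/σ₀² + n/σ²) = (σ²·μ₀ + σ₀²·n·x̄)/(σ² + n·σ₀²) = (15.0544·156.59 + 14.1376·2357.83)/227.1184 = 35691.425904/227.1184 = 157.1490.

157.1490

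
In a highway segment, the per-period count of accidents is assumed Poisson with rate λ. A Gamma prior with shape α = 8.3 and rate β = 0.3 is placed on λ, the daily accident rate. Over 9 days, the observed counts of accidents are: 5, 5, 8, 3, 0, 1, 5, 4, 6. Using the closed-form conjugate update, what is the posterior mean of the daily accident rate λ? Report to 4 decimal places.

With a Gamma(shape α, rate β) prior, the Poisson likelihood is conjugate: the posterior is Gamma(α + ΣXᵢ, β + n).
Sum of counts S = 37 over n = 9 days.
Posterior: Gamma(α+S, β+n) = Gamma(8.3+37, 0.3+9) = Gamma(45.3, 9.3).
Posterior mean = α/β = 45.3/9.3 = 4.8710.

4.8710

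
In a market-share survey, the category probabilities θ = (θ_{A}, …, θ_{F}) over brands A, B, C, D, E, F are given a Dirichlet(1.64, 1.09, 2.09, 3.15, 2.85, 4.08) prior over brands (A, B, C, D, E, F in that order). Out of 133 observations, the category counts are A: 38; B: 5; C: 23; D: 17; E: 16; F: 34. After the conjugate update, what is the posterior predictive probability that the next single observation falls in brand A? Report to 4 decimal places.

The Dirichlet prior is conjugate to the Multinomial likelihood: each posterior αⱼ = prior αⱼ + observed count nⱼ.
Posterior concentration: (39.64, 6.09, 25.09, 20.15, 18.85, 38.08), total = 147.90.
P(next = A | data) = α_{A}/Σα = 0.2680.

0.2680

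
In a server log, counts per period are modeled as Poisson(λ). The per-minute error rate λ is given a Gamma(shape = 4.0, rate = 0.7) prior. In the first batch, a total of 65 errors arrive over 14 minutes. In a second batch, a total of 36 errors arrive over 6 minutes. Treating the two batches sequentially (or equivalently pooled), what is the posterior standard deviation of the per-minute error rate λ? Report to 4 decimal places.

0.4950

With a Gamma(shape α, rate β) prior, the Poisson likelihood is conjugate: the posterior is Gamma(α + ΣXᵢ, β + n).
After batch 1: Gamma(α+S, β+n) = Gamma(4.0+65, 0.7+14) = Gamma(69.0, 14.7).
After batch 2: Gamma(α+S, β+n) = Gamma(69.0+36, 14.7+6) = Gamma(105.0, 20.7).
SD = √α/β = √105.0/20.7 = 0.4950.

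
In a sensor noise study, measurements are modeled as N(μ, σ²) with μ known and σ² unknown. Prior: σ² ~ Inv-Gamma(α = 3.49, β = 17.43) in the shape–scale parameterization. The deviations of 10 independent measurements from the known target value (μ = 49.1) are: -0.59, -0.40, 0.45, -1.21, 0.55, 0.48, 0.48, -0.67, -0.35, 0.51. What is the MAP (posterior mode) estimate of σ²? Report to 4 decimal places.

2.0353

With known mean μ and an Inverse-Gamma(α, β) prior on σ², the Normal likelihood is conjugate: posterior is Inv-Gamma(α + n/2, β + Σ(xᵢ−μ)²/2).
Σ(xᵢ−μ)² = (-0.59)² + (-0.40)² + (0.45)² + (-1.21)² + (0.55)² + (0.48)² + (0.48)² + (-0.67)² + (-0.35)² + (0.51)² = 3.7695.
Posterior: Inv-Gamma(3.49 + 10/2, 17.43 + 3.7695/2) = Inv-Gamma(8.49, 19.31475).
Mode = β/(α+1) = 19.31475/9.49 = 2.0353.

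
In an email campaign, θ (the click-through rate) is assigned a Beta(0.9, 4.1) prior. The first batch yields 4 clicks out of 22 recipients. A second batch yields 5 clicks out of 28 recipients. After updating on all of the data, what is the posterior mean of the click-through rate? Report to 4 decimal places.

0.1800

The Beta prior is conjugate to a Binomial/Bernoulli likelihood; the update adds successes to α and failures to β.
After batch 1: Beta(0.9+4, 4.1+18) = Beta(4.9, 22.1).
After batch 2: Beta(4.9+5, 22.1+23) = Beta(9.9, 45.1).
Posterior mean = α/(α+β) = 9.9/55.0 = 0.1800.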